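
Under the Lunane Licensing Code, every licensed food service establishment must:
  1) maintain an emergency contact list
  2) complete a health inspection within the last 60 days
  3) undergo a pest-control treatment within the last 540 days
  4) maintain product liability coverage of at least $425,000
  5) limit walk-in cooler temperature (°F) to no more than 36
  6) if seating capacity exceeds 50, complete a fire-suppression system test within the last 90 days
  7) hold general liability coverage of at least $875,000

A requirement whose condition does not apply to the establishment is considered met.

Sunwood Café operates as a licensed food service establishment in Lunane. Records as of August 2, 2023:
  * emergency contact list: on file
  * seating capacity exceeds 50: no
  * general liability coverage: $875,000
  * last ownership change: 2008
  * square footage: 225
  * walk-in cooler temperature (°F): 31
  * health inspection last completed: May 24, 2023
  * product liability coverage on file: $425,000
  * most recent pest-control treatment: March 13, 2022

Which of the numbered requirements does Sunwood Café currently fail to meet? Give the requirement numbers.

1. emergency contact list present → met
2. health inspection 70 days ago vs limit 60 → not met
3. pest-control treatment 507 days ago vs limit 540 → met
4. product liability coverage $425,000 ≥ $425,000 → met
5. walk-in cooler temperature (°F) 31 ≤ 36 → met
6. condition 'seating capacity exceeds 50' does not hold → requirement n/a → met
7. general liability coverage $875,000 ≥ $875,000 → met
Not met: 2

2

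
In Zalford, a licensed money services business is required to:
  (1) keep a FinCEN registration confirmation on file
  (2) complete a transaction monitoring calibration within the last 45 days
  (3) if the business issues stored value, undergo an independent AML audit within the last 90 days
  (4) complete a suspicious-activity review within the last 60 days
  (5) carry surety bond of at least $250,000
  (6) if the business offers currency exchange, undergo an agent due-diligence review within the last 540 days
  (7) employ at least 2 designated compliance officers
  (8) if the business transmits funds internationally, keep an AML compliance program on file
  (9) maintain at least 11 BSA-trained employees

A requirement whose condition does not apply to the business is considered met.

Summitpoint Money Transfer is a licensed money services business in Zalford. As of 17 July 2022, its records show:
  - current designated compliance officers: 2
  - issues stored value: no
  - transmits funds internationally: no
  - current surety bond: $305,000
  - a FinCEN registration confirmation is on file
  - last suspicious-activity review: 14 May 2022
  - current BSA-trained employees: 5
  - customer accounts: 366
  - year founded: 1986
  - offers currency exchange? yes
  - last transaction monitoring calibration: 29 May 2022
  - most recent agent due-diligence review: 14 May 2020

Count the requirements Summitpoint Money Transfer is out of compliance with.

4

1. FinCEN registration confirmation present → met
2. transaction monitoring calibration 49 days ago vs limit 45 → not met
3. condition 'issues stored value' does not hold → requirement n/a → met
4. suspicious-activity review 64 days ago vs limit 60 → not met
5. surety bond $305,000 ≥ $250,000 → met
6. condition 'offers currency exchange' holds; agent due-diligence review 794 days ago vs limit 540 → not met
7. designated compliance officers 2 ≥ 2 → met
8. condition 'transmits funds internationally' does not hold → requirement n/a → met
9. BSA-trained employees 5 < 11 → not met
Not met: 4 of 9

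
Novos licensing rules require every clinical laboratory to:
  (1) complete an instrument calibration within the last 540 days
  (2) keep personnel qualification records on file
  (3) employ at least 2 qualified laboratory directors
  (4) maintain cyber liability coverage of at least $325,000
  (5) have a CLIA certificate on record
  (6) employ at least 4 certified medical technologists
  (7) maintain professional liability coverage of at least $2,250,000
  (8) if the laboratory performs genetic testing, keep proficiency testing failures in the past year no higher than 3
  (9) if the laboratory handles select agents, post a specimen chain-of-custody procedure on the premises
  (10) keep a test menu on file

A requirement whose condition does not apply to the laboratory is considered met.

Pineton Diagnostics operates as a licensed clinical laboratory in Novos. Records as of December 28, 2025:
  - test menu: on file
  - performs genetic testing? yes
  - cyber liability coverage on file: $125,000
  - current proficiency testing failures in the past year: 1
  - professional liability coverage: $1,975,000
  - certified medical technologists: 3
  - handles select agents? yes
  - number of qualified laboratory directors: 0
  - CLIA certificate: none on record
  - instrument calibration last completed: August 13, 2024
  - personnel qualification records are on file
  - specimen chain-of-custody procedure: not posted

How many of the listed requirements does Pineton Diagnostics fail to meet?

6

1. instrument calibration 502 days ago vs limit 540 → met
2. personnel qualification records present → met
3. qualified laboratory directors 0 < 2 → not met
4. cyber liability coverage $125,000 < $325,000 → not met
5. CLIA certificate absent → not met
6. certified medical technologists 3 < 4 → not met
7. professional liability coverage $1,975,000 < $2,250,000 → not met
8. condition 'performs genetic testing' holds; proficiency testing failures in the past year 1 ≤ 3 → met
9. condition 'handles select agents' holds; specimen chain-of-custody procedure absent → not met
10. test menu present → met
Not met: 6 of 10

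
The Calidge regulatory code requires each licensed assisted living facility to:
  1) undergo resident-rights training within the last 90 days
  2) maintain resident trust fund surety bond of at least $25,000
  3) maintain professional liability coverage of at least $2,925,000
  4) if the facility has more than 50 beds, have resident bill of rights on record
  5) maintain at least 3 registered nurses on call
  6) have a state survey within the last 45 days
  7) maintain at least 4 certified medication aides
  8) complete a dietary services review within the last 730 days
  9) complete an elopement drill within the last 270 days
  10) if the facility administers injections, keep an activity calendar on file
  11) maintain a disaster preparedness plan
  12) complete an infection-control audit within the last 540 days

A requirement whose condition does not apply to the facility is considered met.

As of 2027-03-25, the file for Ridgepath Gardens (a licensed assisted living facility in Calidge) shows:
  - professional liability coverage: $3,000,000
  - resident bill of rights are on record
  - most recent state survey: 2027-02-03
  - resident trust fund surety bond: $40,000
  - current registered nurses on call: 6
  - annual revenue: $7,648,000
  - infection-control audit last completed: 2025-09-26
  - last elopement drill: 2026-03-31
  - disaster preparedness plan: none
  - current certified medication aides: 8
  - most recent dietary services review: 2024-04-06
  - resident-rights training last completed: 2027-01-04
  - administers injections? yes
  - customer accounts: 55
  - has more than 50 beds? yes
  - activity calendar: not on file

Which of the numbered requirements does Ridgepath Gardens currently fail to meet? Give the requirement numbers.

1. resident-rights training 80 days ago vs limit 90 → met
2. resident trust fund surety bond $40,000 ≥ $25,000 → met
3. professional liability coverage $3,000,000 ≥ $2,925,000 → met
4. condition 'has more than 50 beds' holds; resident bill of rights present → met
5. registered nurses on call 6 ≥ 3 → met
6. state survey 50 days ago vs limit 45 → not met
7. certified medication aides 8 ≥ 4 → met
8. dietary services review 1083 days ago vs limit 730 → not met
9. elopement drill 359 days ago vs limit 270 → not met
10. condition 'administers injections' holds; activity calendar absent → not met
11. disaster preparedness plan absent → not met
12. infection-control audit 545 days ago vs limit 540 → not met
Not met: 6, 8, 9, 10, 11, 12

6, 8, 9, 10, 11, 12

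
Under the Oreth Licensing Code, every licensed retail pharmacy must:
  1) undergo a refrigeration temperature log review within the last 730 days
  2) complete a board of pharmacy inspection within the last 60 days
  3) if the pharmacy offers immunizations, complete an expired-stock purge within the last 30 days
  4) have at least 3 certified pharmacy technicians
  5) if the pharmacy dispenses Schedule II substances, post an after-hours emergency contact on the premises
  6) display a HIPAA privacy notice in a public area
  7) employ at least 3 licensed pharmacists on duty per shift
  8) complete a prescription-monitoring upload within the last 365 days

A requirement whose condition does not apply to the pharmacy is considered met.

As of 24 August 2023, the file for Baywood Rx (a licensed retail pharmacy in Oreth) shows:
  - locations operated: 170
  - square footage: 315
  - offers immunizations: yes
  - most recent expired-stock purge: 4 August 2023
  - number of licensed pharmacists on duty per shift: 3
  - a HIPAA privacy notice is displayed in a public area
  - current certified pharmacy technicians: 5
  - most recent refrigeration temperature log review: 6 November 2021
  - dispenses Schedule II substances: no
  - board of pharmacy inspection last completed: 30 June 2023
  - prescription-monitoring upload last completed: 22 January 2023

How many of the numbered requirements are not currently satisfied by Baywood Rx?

1. refrigeration temperature log review 656 days ago vs limit 730 → met
2. board of pharmacy inspection 55 days ago vs limit 60 → met
3. condition 'offers immunizations' holds; expired-stock purge 20 days ago vs limit 30 → met
4. certified pharmacy technicians 5 ≥ 3 → met
5. condition 'dispenses Schedule II substances' does not hold → requirement n/a → met
6. HIPAA privacy notice present → met
7. licensed pharmacists on duty per shift 3 ≥ 3 → met
8. prescription-monitoring upload 214 days ago vs limit 365 → met
Not met: 0 of 8

0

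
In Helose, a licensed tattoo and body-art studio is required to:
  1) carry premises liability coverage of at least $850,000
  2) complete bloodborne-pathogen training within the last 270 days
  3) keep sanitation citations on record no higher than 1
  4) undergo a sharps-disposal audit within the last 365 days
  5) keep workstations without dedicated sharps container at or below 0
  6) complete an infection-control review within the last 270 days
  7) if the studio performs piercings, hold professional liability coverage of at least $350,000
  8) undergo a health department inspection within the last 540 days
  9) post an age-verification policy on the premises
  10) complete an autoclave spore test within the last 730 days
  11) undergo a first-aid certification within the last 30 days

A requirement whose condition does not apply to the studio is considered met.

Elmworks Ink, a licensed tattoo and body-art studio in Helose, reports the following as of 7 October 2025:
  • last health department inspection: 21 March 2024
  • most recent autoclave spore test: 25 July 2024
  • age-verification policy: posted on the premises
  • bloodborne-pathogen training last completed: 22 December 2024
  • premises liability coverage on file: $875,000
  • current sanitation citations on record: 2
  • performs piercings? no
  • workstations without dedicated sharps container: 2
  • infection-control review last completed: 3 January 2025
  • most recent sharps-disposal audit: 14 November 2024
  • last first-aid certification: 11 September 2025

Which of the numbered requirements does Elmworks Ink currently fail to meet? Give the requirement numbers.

1. premises liability coverage $875,000 ≥ $850,000 → met
2. bloodborne-pathogen training 289 days ago vs limit 270 → not met
3. sanitation citations on record 2 > 1 → not met
4. sharps-disposal audit 327 days ago vs limit 365 → met
5. workstations without dedicated sharps container 2 > 0 → not met
6. infection-control review 277 days ago vs limit 270 → not met
7. condition 'performs piercings' does not hold → requirement n/a → met
8. health department inspection 565 days ago vs limit 540 → not met
9. age-verification policy present → met
10. autoclave spore test 439 days ago vs limit 730 → met
11. first-aid certification 26 days ago vs limit 30 → met
Not met: 2, 3, 5, 6, 8

2, 3, 5, 6, 8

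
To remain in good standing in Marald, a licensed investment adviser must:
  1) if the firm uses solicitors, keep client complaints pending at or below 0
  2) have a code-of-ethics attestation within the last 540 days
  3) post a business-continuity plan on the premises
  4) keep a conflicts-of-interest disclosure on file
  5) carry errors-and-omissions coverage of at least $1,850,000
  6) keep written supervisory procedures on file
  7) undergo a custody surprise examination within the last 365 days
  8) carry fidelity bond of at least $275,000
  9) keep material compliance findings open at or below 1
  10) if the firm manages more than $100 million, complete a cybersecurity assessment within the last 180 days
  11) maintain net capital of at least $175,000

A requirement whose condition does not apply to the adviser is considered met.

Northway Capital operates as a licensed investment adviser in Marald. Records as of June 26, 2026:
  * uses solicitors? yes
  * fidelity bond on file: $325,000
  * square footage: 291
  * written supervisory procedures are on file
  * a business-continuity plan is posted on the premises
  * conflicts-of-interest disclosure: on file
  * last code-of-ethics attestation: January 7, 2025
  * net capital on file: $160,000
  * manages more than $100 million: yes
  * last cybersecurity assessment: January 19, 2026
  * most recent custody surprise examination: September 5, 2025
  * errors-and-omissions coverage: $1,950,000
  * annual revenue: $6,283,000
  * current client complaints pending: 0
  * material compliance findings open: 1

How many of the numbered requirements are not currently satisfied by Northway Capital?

1

1. condition 'uses solicitors' holds; client complaints pending 0 ≤ 0 → met
2. code-of-ethics attestation 535 days ago vs limit 540 → met
3. business-continuity plan present → met
4. conflicts-of-interest disclosure present → met
5. errors-and-omissions coverage $1,950,000 ≥ $1,850,000 → met
6. written supervisory procedures present → met
7. custody surprise examination 294 days ago vs limit 365 → met
8. fidelity bond $325,000 ≥ $275,000 → met
9. material compliance findings open 1 ≤ 1 → met
10. condition 'manages more than $100 million' holds; cybersecurity assessment 158 days ago vs limit 180 → met
11. net capital $160,000 < $175,000 → not met
Not met: 1 of 11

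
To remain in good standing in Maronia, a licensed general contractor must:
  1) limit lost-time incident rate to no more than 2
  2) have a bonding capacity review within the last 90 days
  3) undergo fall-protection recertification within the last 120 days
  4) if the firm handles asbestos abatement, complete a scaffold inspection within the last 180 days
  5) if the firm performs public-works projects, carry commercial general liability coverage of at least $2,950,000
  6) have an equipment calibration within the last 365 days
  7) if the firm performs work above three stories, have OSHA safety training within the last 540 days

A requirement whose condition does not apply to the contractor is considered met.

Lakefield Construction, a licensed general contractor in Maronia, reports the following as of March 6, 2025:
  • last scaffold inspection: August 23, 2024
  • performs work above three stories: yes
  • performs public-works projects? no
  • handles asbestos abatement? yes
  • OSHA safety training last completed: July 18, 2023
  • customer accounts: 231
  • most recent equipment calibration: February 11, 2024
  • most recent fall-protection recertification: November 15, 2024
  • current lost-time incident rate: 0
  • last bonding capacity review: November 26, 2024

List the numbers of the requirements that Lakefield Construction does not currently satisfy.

1. lost-time incident rate 0 ≤ 2 → met
2. bonding capacity review 100 days ago vs limit 90 → not met
3. fall-protection recertification 111 days ago vs limit 120 → met
4. condition 'handles asbestos abatement' holds; scaffold inspection 195 days ago vs limit 180 → not met
5. condition 'performs public-works projects' does not hold → requirement n/a → met
6. equipment calibration 389 days ago vs limit 365 → not met
7. condition 'performs work above three stories' holds; OSHA safety training 597 days ago vs limit 540 → not met
Not met: 2, 4, 6, 7

2, 4, 6, 7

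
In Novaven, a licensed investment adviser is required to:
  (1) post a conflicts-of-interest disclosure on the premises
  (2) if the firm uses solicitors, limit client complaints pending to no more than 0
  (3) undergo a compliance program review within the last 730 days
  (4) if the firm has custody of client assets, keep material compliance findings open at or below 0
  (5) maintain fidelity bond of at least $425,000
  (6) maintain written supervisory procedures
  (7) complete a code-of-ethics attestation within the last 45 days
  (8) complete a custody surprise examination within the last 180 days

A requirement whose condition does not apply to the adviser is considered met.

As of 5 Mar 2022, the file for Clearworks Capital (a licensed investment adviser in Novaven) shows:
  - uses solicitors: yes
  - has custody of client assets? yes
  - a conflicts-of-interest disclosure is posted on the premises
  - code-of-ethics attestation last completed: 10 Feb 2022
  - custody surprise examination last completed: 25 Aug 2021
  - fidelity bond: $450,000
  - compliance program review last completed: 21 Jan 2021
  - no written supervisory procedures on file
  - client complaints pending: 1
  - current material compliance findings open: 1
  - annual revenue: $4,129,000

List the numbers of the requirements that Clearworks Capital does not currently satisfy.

1. conflicts-of-interest disclosure present → met
2. condition 'uses solicitors' holds; client complaints pending 1 > 0 → not met
3. compliance program review 408 days ago vs limit 730 → met
4. condition 'has custody of client assets' holds; material compliance findings open 1 > 0 → not met
5. fidelity bond $450,000 ≥ $425,000 → met
6. written supervisory procedures absent → not met
7. code-of-ethics attestation 23 days ago vs limit 45 → met
8. custody surprise examination 192 days ago vs limit 180 → not met
Not met: 2, 4, 6, 8

2, 4, 6, 8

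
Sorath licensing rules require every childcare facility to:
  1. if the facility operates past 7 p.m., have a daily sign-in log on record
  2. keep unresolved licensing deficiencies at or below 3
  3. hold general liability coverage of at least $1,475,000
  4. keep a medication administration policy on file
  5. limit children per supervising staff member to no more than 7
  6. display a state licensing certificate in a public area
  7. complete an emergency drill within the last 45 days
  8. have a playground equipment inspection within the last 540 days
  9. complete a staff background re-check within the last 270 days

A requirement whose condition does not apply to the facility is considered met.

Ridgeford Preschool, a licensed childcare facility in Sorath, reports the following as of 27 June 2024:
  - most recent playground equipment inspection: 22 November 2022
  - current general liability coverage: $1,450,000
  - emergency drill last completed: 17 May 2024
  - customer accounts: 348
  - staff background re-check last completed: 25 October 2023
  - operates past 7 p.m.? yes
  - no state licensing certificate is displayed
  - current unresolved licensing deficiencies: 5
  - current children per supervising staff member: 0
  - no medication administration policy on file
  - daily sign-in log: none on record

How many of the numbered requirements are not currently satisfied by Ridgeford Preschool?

1. condition 'operates past 7 p.m.' holds; daily sign-in log absent → not met
2. unresolved licensing deficiencies 5 > 3 → not met
3. general liability coverage $1,450,000 < $1,475,000 → not met
4. medication administration policy absent → not met
5. children per supervising staff member 0 ≤ 7 → met
6. state licensing certificate absent → not met
7. emergency drill 41 days ago vs limit 45 → met
8. playground equipment inspection 583 days ago vs limit 540 → not met
9. staff background re-check 246 days ago vs limit 270 → met
Not met: 6 of 9

6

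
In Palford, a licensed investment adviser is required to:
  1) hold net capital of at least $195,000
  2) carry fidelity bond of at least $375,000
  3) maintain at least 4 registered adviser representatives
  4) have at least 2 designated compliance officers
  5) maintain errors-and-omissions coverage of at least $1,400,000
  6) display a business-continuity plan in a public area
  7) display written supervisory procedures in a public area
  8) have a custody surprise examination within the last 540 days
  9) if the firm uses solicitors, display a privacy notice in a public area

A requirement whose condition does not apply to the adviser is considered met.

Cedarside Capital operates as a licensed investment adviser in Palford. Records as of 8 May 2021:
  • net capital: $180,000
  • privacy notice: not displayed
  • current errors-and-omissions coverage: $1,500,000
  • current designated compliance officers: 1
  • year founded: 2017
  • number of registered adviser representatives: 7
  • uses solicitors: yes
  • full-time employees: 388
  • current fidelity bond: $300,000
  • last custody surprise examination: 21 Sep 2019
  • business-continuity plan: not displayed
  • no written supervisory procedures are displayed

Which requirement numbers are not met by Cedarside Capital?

1, 2, 4, 6, 7, 8, 9

1. net capital $180,000 < $195,000 → not met
2. fidelity bond $300,000 < $375,000 → not met
3. registered adviser representatives 7 ≥ 4 → met
4. designated compliance officers 1 < 2 → not met
5. errors-and-omissions coverage $1,500,000 ≥ $1,400,000 → met
6. business-continuity plan absent → not met
7. written supervisory procedures absent → not met
8. custody surprise examination 595 days ago vs limit 540 → not met
9. condition 'uses solicitors' holds; privacy notice absent → not met
Not met: 1, 2, 4, 6, 7, 8, 9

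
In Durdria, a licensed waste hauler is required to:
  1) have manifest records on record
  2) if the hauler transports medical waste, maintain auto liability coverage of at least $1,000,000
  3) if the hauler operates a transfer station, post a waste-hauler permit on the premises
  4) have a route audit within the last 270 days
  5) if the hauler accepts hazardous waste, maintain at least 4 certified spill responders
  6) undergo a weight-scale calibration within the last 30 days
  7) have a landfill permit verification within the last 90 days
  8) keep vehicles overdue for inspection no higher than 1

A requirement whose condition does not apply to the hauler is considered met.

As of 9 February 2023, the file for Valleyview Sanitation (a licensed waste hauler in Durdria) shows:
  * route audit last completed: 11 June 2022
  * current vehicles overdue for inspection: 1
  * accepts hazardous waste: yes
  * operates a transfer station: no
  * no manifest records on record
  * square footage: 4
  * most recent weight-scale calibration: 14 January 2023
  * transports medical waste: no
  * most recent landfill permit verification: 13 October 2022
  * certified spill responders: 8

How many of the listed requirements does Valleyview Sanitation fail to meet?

2

1. manifest records absent → not met
2. condition 'transports medical waste' does not hold → requirement n/a → met
3. condition 'operates a transfer station' does not hold → requirement n/a → met
4. route audit 243 days ago vs limit 270 → met
5. condition 'accepts hazardous waste' holds; certified spill responders 8 ≥ 4 → met
6. weight-scale calibration 26 days ago vs limit 30 → met
7. landfill permit verification 119 days ago vs limit 90 → not met
8. vehicles overdue for inspection 1 ≤ 1 → met
Not met: 2 of 8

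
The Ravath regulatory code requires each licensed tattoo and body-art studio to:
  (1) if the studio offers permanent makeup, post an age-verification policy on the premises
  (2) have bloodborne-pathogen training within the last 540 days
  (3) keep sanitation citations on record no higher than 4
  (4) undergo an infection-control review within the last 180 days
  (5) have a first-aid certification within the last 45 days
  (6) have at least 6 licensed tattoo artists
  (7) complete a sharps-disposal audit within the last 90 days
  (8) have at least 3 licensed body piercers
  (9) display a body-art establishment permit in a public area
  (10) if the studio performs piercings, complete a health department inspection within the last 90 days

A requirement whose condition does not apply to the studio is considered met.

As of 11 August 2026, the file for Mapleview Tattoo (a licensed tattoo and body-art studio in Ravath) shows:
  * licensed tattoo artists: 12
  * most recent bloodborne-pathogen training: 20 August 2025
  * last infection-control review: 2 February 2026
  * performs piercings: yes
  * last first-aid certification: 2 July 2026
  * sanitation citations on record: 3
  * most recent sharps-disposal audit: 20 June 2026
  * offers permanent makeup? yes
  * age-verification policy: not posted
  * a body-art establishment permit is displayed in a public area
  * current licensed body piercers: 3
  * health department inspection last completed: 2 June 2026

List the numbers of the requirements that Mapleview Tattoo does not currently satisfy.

1, 4

1. condition 'offers permanent makeup' holds; age-verification policy absent → not met
2. bloodborne-pathogen training 356 days ago vs limit 540 → met
3. sanitation citations on record 3 ≤ 4 → met
4. infection-control review 190 days ago vs limit 180 → not met
5. first-aid certification 40 days ago vs limit 45 → met
6. licensed tattoo artists 12 ≥ 6 → met
7. sharps-disposal audit 52 days ago vs limit 90 → met
8. licensed body piercers 3 ≥ 3 → met
9. body-art establishment permit present → met
10. condition 'performs piercings' holds; health department inspection 70 days ago vs limit 90 → met
Not met: 1, 4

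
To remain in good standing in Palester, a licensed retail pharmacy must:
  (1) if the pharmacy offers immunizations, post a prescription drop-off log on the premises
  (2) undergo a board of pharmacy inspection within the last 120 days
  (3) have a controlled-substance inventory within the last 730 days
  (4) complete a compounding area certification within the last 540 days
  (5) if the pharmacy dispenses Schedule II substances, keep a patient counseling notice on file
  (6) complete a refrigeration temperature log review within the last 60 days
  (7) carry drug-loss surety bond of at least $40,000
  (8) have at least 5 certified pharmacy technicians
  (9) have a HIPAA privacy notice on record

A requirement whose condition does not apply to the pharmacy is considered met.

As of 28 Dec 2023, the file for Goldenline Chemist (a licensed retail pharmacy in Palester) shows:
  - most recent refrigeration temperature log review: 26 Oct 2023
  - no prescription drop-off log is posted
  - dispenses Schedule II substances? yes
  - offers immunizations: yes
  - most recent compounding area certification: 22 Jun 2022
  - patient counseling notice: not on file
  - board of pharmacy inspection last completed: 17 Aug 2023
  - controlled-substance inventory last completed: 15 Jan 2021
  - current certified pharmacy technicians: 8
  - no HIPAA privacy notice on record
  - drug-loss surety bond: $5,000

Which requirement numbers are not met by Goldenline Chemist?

1, 2, 3, 4, 5, 6, 7, 9

1. condition 'offers immunizations' holds; prescription drop-off log absent → not met
2. board of pharmacy inspection 133 days ago vs limit 120 → not met
3. controlled-substance inventory 1077 days ago vs limit 730 → not met
4. compounding area certification 554 days ago vs limit 540 → not met
5. condition 'dispenses Schedule II substances' holds; patient counseling notice absent → not met
6. refrigeration temperature log review 63 days ago vs limit 60 → not met
7. drug-loss surety bond $5,000 < $40,000 → not met
8. certified pharmacy technicians 8 ≥ 5 → met
9. HIPAA privacy notice absent → not met
Not met: 1, 2, 3, 4, 5, 6, 7, 9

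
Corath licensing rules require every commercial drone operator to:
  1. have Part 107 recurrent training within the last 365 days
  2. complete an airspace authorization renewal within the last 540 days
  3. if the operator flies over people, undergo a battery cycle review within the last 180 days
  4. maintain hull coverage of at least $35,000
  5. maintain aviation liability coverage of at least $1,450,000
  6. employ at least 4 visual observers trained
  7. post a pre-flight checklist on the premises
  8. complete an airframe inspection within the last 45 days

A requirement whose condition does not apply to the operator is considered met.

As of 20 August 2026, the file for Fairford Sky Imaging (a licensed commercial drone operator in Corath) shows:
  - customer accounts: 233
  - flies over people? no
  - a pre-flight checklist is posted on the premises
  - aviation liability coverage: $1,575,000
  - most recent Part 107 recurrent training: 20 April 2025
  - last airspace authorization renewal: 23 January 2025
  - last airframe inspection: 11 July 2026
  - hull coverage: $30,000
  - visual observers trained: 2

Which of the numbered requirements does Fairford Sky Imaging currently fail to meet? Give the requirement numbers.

1. Part 107 recurrent training 487 days ago vs limit 365 → not met
2. airspace authorization renewal 574 days ago vs limit 540 → not met
3. condition 'flies over people' does not hold → requirement n/a → met
4. hull coverage $30,000 < $35,000 → not met
5. aviation liability coverage $1,575,000 ≥ $1,450,000 → met
6. visual observers trained 2 < 4 → not met
7. pre-flight checklist present → met
8. airframe inspection 40 days ago vs limit 45 → met
Not met: 1, 2, 4, 6

1, 2, 4, 6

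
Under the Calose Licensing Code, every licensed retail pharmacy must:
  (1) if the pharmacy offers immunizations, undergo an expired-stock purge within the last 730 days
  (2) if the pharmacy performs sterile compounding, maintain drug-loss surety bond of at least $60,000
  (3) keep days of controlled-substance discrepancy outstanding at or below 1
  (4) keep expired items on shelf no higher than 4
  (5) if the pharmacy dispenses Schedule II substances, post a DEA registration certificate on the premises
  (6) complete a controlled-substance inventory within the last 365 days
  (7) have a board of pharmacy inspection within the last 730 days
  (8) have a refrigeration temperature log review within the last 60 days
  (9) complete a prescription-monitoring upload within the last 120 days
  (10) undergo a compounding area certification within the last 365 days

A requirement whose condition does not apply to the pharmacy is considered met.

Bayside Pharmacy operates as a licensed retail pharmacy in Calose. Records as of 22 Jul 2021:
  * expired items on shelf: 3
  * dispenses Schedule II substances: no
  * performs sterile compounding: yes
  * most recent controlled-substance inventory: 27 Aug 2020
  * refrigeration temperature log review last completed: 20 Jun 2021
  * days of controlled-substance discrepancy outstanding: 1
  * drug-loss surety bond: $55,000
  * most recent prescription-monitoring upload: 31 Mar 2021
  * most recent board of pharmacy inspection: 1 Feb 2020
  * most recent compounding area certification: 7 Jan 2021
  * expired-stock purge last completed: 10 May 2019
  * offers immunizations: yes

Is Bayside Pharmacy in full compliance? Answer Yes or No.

No

1. condition 'offers immunizations' holds; expired-stock purge 804 days ago vs limit 730 → not met
2. condition 'performs sterile compounding' holds; drug-loss surety bond $55,000 < $60,000 → not met
3. days of controlled-substance discrepancy outstanding 1 ≤ 1 → met
4. expired items on shelf 3 ≤ 4 → met
5. condition 'dispenses Schedule II substances' does not hold → requirement n/a → met
6. controlled-substance inventory 329 days ago vs limit 365 → met
7. board of pharmacy inspection 537 days ago vs limit 730 → met
8. refrigeration temperature log review 32 days ago vs limit 60 → met
9. prescription-monitoring upload 113 days ago vs limit 120 → met
10. compounding area certification 196 days ago vs limit 365 → met
Not met: 1, 2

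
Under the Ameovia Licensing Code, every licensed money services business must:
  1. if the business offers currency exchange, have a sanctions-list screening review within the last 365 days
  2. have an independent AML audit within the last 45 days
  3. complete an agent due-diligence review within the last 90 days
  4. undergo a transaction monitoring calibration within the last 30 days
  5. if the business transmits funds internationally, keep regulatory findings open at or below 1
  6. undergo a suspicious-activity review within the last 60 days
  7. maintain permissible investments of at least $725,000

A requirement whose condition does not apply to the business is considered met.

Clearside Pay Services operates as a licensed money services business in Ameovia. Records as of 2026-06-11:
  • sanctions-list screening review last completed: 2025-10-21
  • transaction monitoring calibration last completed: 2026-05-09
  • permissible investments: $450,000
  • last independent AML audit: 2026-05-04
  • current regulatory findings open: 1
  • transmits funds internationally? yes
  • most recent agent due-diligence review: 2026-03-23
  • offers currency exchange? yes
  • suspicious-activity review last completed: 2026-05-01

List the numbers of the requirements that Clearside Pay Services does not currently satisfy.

4, 7

1. condition 'offers currency exchange' holds; sanctions-list screening review 233 days ago vs limit 365 → met
2. independent AML audit 38 days ago vs limit 45 → met
3. agent due-diligence review 80 days ago vs limit 90 → met
4. transaction monitoring calibration 33 days ago vs limit 30 → not met
5. condition 'transmits funds internationally' holds; regulatory findings open 1 ≤ 1 → met
6. suspicious-activity review 41 days ago vs limit 60 → met
7. permissible investments $450,000 < $725,000 → not met
Not met: 4, 7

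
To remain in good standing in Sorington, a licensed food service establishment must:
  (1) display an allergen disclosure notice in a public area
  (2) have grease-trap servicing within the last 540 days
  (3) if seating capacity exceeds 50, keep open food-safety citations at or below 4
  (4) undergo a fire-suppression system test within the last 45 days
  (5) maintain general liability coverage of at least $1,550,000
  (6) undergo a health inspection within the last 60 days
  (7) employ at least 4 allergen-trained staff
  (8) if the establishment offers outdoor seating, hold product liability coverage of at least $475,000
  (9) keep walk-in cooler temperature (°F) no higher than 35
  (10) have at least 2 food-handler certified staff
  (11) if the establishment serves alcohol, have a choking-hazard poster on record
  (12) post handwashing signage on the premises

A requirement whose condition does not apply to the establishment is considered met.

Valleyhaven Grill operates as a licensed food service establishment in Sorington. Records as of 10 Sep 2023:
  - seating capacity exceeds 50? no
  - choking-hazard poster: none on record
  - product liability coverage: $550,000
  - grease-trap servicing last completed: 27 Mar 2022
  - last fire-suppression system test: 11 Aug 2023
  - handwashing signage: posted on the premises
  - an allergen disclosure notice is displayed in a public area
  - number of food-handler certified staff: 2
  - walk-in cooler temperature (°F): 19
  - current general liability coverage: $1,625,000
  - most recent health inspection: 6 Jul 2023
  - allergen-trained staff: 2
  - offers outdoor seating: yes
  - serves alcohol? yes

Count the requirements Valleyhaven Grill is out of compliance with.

3

1. allergen disclosure notice present → met
2. grease-trap servicing 532 days ago vs limit 540 → met
3. condition 'seating capacity exceeds 50' does not hold → requirement n/a → met
4. fire-suppression system test 30 days ago vs limit 45 → met
5. general liability coverage $1,625,000 ≥ $1,550,000 → met
6. health inspection 66 days ago vs limit 60 → not met
7. allergen-trained staff 2 < 4 → not met
8. condition 'offers outdoor seating' holds; product liability coverage $550,000 ≥ $475,000 → met
9. walk-in cooler temperature (°F) 19 ≤ 35 → met
10. food-handler certified staff 2 ≥ 2 → met
11. condition 'serves alcohol' holds; choking-hazard poster absent → not met
12. handwashing signage present → met
Not met: 3 of 12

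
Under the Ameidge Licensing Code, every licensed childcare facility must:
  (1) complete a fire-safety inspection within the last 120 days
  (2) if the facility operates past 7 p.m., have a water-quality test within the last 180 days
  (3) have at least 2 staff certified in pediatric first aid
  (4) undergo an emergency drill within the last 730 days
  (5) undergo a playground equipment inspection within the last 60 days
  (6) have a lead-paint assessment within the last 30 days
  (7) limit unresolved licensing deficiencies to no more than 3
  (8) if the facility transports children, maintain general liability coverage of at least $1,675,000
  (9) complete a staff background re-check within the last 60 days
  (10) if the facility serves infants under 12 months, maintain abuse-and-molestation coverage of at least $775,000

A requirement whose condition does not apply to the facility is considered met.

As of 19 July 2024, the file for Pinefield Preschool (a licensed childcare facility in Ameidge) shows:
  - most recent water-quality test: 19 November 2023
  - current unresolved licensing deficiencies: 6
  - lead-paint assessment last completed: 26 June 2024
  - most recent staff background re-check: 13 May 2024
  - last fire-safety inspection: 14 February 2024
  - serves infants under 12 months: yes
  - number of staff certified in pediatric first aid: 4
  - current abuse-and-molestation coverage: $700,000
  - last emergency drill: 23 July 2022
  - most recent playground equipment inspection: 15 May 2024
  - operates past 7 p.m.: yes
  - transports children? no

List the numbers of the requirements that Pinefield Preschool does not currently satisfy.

1, 2, 5, 7, 9, 10

1. fire-safety inspection 156 days ago vs limit 120 → not met
2. condition 'operates past 7 p.m.' holds; water-quality test 243 days ago vs limit 180 → not met
3. staff certified in pediatric first aid 4 ≥ 2 → met
4. emergency drill 727 days ago vs limit 730 → met
5. playground equipment inspection 65 days ago vs limit 60 → not met
6. lead-paint assessment 23 days ago vs limit 30 → met
7. unresolved licensing deficiencies 6 > 3 → not met
8. condition 'transports children' does not hold → requirement n/a → met
9. staff background re-check 67 days ago vs limit 60 → not met
10. condition 'serves infants under 12 months' holds; abuse-and-molestation coverage $700,000 < $775,000 → not met
Not met: 1, 2, 5, 7, 9, 10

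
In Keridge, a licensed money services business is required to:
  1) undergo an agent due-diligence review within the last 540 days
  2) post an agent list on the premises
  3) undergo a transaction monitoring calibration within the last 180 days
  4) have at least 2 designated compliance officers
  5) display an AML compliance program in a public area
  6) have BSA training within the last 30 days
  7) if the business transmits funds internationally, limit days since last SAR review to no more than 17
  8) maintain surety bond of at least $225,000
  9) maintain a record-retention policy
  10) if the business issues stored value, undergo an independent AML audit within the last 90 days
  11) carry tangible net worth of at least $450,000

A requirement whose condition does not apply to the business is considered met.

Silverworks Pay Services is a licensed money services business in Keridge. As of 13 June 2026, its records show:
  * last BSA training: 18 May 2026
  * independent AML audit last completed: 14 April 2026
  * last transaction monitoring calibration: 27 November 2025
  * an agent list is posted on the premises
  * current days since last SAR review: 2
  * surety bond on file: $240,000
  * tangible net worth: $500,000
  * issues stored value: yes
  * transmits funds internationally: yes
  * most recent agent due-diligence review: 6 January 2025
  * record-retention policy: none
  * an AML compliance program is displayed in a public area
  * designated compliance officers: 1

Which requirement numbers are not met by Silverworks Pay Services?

1. agent due-diligence review 523 days ago vs limit 540 → met
2. agent list present → met
3. transaction monitoring calibration 198 days ago vs limit 180 → not met
4. designated compliance officers 1 < 2 → not met
5. AML compliance program present → met
6. BSA training 26 days ago vs limit 30 → met
7. condition 'transmits funds internationally' holds; days since last SAR review 2 ≤ 17 → met
8. surety bond $240,000 ≥ $225,000 → met
9. record-retention policy absent → not met
10. condition 'issues stored value' holds; independent AML audit 60 days ago vs limit 90 → met
11. tangible net worth $500,000 ≥ $450,000 → met
Not met: 3, 4, 9

3, 4, 9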